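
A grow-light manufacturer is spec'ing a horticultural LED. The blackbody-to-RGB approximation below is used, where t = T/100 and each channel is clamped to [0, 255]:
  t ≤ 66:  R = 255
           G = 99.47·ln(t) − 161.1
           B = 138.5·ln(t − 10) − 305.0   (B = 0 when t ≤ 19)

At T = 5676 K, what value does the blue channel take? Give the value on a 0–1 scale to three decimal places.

t = 5676/100 = 56.76; the t ≤ 66 branch applies.
B = 138.5·ln(56.76 − 10) − 305.0 = 138.5·ln 46.76 − 305.0 = 138.5·3.8450 − 305.0 = 227.536.
On a 0–1 scale: 227.536/255 = 0.8923 → 0.892.

0.892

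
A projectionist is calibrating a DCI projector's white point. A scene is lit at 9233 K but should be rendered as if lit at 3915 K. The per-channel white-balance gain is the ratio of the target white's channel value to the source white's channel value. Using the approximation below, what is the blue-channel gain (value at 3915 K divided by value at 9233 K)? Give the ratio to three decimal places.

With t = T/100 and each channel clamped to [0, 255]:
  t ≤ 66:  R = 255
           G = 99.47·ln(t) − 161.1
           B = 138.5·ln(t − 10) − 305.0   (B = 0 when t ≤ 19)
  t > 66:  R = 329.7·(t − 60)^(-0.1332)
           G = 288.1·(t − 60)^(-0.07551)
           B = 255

At 9233 K (t = 92.33):
  B = 255 by definition for t > 66.
At 3915 K (t = 39.15):
  B = 138.5·ln(39.15 − 10) − 305.0 = 138.5·ln 29.15 − 305.0 = 138.5·3.3725 − 305.0 = 162.085.
Gain = 162.085 / 255.000 = 0.6356 → 0.636.

0.636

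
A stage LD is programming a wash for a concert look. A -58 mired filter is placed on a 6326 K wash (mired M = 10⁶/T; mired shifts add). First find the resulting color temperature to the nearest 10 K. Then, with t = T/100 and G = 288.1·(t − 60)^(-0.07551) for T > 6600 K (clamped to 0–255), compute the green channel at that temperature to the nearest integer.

218

M_in = 10⁶/6326 = 158.08; M_out = 158.08 + (-58) = 100.08.
T_out = 10⁶/100.08 = 9992.2 K → 9990 K; t = 99.9.
G = 288.1·(99.9 − 60)^(-0.07551) = 288.1·39.9^(-0.07551) = 288.1·0.75703 = 218.099.
Rounded: 218.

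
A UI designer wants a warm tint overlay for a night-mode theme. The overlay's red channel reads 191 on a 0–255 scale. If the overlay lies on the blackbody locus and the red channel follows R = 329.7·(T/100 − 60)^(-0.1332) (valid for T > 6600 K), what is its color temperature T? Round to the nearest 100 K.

12000 K

(t − 60)^(-0.1332) = 191/329.7 = 0.57931.
t − 60 = 0.57931^(1/-0.1332) = 0.57931^(-7.508) = 60.245, so t = 120.245.
T = 100·t = 12025 K → 12000 K to the nearest 100 K.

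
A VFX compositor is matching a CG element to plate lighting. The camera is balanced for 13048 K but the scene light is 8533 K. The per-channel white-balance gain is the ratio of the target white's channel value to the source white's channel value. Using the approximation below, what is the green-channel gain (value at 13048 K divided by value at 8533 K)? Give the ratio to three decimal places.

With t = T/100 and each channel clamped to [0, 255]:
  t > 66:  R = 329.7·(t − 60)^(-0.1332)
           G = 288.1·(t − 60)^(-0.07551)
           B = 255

0.926

At 8533 K (t = 85.33):
  G = 288.1·(85.33 − 60)^(-0.07551) = 288.1·25.33^(-0.07551) = 288.1·0.78345 = 225.712.
At 13048 K (t = 130.48):
  G = 288.1·(130.48 − 60)^(-0.07551) = 288.1·70.48^(-0.07551) = 288.1·0.72519 = 208.928.
Gain = 208.928 / 225.712 = 0.9256 → 0.926.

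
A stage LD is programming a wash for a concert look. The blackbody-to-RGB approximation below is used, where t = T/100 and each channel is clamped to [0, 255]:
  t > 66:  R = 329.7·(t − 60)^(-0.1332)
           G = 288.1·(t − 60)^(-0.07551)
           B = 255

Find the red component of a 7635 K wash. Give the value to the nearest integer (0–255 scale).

t = 7635/100 = 76.35; the t > 66 branch applies.
R = 329.7·(76.35 − 60)^(-0.1332) = 329.7·16.35^(-0.1332) = 329.7·0.68922 = 227.237.
Rounded: 227.

227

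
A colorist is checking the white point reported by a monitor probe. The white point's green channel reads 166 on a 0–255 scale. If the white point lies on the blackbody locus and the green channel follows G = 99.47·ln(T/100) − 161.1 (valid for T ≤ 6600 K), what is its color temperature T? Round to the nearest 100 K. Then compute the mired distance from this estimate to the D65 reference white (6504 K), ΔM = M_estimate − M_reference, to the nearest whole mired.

+217 mireds

ln t = (166 + 161.1) / 99.47 = 3.2884.
t = e^3.2884 = 26.801.
T = 100·t = 2680 K → 2700 K to the nearest 100 K.
M_estimate = 10⁶/2700 = 370.37; M_reference = 10⁶/6504 = 153.75.
ΔM = 370.37 − 153.75 = 216.62 → +217 mireds.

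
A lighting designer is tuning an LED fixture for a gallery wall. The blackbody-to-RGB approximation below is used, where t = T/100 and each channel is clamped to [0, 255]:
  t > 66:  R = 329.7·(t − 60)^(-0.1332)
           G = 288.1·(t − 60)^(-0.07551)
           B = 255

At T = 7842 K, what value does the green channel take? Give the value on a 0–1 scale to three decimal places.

0.907

t = 7842/100 = 78.42; the t > 66 branch applies.
G = 288.1·(78.42 − 60)^(-0.07551) = 288.1·18.42^(-0.07551) = 288.1·0.80252 = 231.207.
On a 0–1 scale: 231.207/255 = 0.9067 → 0.907.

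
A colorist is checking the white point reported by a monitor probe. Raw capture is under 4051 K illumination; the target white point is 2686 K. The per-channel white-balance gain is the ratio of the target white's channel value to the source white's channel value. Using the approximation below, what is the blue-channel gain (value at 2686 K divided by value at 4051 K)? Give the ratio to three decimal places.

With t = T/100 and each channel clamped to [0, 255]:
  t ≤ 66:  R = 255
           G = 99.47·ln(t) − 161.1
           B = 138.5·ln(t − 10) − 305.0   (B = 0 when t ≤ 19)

At 4051 K (t = 40.51):
  B = 138.5·ln(40.51 − 10) − 305.0 = 138.5·ln 30.51 − 305.0 = 138.5·3.4181 − 305.0 = 168.401.
At 2686 K (t = 26.86):
  B = 138.5·ln(26.86 − 10) − 305.0 = 138.5·ln 16.86 − 305.0 = 138.5·2.8249 − 305.0 = 86.255.
Gain = 86.255 / 168.401 = 0.5122 → 0.512.

0.512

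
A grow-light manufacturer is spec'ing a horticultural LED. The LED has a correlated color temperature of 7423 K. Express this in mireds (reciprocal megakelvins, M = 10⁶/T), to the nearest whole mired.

135 mireds

M = 10⁶ / 7423 = 134.716 → 135 mireds.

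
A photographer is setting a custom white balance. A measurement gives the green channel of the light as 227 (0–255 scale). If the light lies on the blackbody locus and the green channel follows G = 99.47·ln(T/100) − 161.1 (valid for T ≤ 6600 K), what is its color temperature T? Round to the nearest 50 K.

ln t = (227 + 161.1) / 99.47 = 3.9017.
t = e^3.9017 = 49.485.
T = 100·t = 4949 K → 4950 K to the nearest 50 K.

4950 K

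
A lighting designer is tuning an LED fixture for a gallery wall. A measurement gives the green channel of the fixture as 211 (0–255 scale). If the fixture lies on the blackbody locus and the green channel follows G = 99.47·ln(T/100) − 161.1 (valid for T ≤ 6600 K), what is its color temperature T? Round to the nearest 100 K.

4200 K

ln t = (211 + 161.1) / 99.47 = 3.7408.
t = e^3.7408 = 42.133.
T = 100·t = 4213 K → 4200 K to the nearest 100 K.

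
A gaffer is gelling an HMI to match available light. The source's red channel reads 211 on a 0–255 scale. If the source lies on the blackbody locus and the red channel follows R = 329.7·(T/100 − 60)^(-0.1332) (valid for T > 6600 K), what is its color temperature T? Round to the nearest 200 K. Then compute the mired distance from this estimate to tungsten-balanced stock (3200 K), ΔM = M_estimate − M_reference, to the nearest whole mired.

(t − 60)^(-0.1332) = 211/329.7 = 0.63998.
t − 60 = 0.63998^(1/-0.1332) = 0.63998^(-7.508) = 28.525, so t = 88.525.
T = 100·t = 8853 K → 8800 K to the nearest 200 K.
M_estimate = 10⁶/8800 = 113.64; M_reference = 10⁶/3200 = 312.50.
ΔM = 113.64 − 312.50 = -198.86 → -199 mireds.

-199 mireds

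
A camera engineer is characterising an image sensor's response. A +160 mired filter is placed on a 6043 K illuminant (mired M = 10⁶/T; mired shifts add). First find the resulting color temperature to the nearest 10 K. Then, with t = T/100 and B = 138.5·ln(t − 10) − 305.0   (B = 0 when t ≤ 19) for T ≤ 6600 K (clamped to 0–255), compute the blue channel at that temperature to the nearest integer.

115

M_in = 10⁶/6043 = 165.48; M_out = 165.48 + (+160) = 325.48.
T_out = 10⁶/325.48 = 3072.4 K → 3070 K; t = 30.7.
B = 138.5·ln(30.7 − 10) − 305.0 = 138.5·ln 20.7 − 305.0 = 138.5·3.0301 − 305.0 = 114.674.
Rounded: 115.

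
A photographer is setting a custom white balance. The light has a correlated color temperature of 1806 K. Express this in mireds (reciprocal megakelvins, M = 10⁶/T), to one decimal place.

553.7 mireds

M = 10⁶ / 1806 = 553.710 → 553.7 mireds.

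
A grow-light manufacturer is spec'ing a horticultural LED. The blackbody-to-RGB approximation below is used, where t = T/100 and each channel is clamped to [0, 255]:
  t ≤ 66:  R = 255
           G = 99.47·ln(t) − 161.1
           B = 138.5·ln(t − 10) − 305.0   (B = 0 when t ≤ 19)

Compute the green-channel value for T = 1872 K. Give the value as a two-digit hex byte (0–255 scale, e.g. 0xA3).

t = 1872/100 = 18.72; the t ≤ 66 branch applies.
G = 99.47·ln 18.72 − 161.1 = 99.47·2.9296 − 161.1 = 130.307.
Rounded: 130; in hex, 0x82.

0x82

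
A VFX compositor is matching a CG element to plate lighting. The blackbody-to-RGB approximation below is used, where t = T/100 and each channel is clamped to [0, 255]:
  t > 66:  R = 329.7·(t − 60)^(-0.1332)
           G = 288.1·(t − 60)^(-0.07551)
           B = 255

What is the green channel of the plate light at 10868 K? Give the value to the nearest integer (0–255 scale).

215

t = 10868/100 = 108.68; the t > 66 branch applies.
G = 288.1·(108.68 − 60)^(-0.07551) = 288.1·48.68^(-0.07551) = 288.1·0.74574 = 214.848.
Rounded: 215.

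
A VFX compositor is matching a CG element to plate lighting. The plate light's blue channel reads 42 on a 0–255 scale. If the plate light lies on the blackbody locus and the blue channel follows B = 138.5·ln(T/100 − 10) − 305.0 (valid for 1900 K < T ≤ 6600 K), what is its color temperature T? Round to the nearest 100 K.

2200 K

ln(t − 10) = (42 + 305.0) / 138.5 = 2.5054.
t − 10 = e^2.5054 = 12.249, so t = 22.249.
T = 100·t = 2225 K → 2200 K to the nearest 100 K.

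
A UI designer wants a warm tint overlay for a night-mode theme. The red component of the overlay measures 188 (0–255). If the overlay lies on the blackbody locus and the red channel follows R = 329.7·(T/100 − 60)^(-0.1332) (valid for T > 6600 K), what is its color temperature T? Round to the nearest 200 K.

(t − 60)^(-0.1332) = 188/329.7 = 0.57022.
t − 60 = 0.57022^(1/-0.1332) = 0.57022^(-7.508) = 67.848, so t = 127.848.
T = 100·t = 12785 K → 12800 K to the nearest 200 K.

12800 K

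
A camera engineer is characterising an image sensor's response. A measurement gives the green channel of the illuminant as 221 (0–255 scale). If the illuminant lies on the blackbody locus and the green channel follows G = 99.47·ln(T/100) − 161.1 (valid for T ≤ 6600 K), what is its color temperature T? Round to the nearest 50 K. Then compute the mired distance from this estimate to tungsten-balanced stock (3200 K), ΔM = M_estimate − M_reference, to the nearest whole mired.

-97 mireds

ln t = (221 + 161.1) / 99.47 = 3.8414.
t = e^3.8414 = 46.589.
T = 100·t = 4659 K → 4650 K to the nearest 50 K.
M_estimate = 10⁶/4650 = 215.05; M_reference = 10⁶/3200 = 312.50.
ΔM = 215.05 − 312.50 = -97.45 → -97 mireds.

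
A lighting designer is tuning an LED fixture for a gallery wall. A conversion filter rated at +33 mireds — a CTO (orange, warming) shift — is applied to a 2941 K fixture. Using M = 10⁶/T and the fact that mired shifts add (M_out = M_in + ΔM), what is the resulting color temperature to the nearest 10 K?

M_in = 10⁶/2941 = 340.02 mireds.
M_out = 340.02 + (+33) = 373.02 mireds.
T_out = 10⁶/373.02 = 2680.8 K → 2680 K.

2680 K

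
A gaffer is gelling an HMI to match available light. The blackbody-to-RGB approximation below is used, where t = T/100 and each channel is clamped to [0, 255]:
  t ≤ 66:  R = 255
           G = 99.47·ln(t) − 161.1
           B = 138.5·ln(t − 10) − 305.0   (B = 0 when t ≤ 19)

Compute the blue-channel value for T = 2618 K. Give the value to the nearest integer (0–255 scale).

81

t = 2618/100 = 26.18; the t ≤ 66 branch applies.
B = 138.5·ln(26.18 − 10) − 305.0 = 138.5·ln 16.18 − 305.0 = 138.5·2.7838 − 305.0 = 80.553.
Rounded: 81.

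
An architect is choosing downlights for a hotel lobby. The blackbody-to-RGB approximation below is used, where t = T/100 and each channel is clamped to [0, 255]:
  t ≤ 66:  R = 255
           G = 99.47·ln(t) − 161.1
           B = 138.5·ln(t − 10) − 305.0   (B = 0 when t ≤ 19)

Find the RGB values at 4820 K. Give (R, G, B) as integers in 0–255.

t = 4820/100 = 48.2; the t ≤ 66 branch applies.
R = 255 by definition for t ≤ 66.
G = 99.47·ln 48.2 − 161.1 = 99.47·3.8754 − 161.1 = 224.382.
B = 138.5·ln(48.2 − 10) − 305.0 = 138.5·ln 38.2 − 305.0 = 138.5·3.6428 − 305.0 = 199.533.
Rounded: (255, 224, 200).

(255, 224, 200)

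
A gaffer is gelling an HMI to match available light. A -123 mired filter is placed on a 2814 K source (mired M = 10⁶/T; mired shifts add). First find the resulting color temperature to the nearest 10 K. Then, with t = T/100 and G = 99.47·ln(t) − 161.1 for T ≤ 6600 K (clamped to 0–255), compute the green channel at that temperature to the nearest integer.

213

M_in = 10⁶/2814 = 355.37; M_out = 355.37 + (-123) = 232.37.
T_out = 10⁶/232.37 = 4303.6 K → 4300 K; t = 43.
G = 99.47·ln 43 − 161.1 = 99.47·3.7612 − 161.1 = 213.027.
Rounded: 213.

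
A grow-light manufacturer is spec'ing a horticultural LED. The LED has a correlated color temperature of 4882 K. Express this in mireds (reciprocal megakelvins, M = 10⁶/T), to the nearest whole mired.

M = 10⁶ / 4882 = 204.834 → 205 mireds.

205 mireds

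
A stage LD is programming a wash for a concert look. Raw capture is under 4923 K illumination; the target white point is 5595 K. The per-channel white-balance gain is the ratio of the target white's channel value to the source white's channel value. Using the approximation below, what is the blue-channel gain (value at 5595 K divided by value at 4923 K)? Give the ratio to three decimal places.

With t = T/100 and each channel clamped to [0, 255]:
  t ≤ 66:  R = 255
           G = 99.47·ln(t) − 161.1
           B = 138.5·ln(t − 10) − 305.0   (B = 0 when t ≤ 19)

1.108

At 4923 K (t = 49.23):
  B = 138.5·ln(49.23 − 10) − 305.0 = 138.5·ln 39.23 − 305.0 = 138.5·3.6694 − 305.0 = 203.218.
At 5595 K (t = 55.95):
  B = 138.5·ln(55.95 − 10) − 305.0 = 138.5·ln 45.95 − 305.0 = 138.5·3.8276 − 305.0 = 225.116.
Gain = 225.116 / 203.218 = 1.1078 → 1.108.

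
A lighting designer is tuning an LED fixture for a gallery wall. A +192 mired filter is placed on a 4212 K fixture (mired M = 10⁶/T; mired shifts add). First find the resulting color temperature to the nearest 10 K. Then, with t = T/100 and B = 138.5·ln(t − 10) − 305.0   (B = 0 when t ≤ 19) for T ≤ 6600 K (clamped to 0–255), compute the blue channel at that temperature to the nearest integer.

M_in = 10⁶/4212 = 237.42; M_out = 237.42 + (+192) = 429.42.
T_out = 10⁶/429.42 = 2328.7 K → 2330 K; t = 23.3.
B = 138.5·ln(23.3 − 10) − 305.0 = 138.5·ln 13.3 − 305.0 = 138.5·2.5878 − 305.0 = 53.405.
Rounded: 53.

53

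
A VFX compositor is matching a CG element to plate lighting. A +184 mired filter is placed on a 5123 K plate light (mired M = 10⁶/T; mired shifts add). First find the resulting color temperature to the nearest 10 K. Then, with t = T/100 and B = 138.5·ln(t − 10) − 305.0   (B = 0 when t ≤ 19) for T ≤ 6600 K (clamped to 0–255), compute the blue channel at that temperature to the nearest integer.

82

M_in = 10⁶/5123 = 195.20; M_out = 195.20 + (+184) = 379.20.
T_out = 10⁶/379.20 = 2637.1 K → 2640 K; t = 26.4.
B = 138.5·ln(26.4 − 10) − 305.0 = 138.5·ln 16.4 − 305.0 = 138.5·2.7973 − 305.0 = 82.423.
Rounded: 82.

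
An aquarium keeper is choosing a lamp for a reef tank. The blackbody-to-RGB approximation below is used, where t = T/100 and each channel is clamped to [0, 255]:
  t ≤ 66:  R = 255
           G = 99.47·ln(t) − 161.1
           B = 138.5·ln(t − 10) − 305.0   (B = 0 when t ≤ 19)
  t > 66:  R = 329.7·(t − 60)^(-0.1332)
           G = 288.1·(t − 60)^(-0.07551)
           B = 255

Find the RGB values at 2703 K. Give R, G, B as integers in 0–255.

t = 2703/100 = 27.03; the t ≤ 66 branch applies.
R = 255 by definition for t ≤ 66.
G = 99.47·ln 27.03 − 161.1 = 99.47·3.2969 − 161.1 = 166.847.
B = 138.5·ln(27.03 − 10) − 305.0 = 138.5·ln 17.03 − 305.0 = 138.5·2.8350 − 305.0 = 87.644.
Rounded: (255, 167, 88).

R=255, G=167, B=88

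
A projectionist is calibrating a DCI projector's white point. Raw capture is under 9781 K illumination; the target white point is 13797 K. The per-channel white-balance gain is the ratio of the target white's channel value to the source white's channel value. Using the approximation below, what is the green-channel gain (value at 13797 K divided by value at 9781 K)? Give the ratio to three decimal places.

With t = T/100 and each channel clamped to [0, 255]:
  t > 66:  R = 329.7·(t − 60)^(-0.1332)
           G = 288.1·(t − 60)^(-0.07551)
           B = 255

0.947

At 9781 K (t = 97.81):
  G = 288.1·(97.81 − 60)^(-0.07551) = 288.1·37.81^(-0.07551) = 288.1·0.76011 = 218.987.
At 13797 K (t = 137.97):
  G = 288.1·(137.97 − 60)^(-0.07551) = 288.1·77.97^(-0.07551) = 288.1·0.71968 = 207.340.
Gain = 207.340 / 218.987 = 0.9468 → 0.947.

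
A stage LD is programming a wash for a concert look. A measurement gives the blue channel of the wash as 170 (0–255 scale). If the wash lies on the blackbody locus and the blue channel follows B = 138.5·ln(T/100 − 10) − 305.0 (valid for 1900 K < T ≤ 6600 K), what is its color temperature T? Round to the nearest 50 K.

ln(t − 10) = (170 + 305.0) / 138.5 = 3.4296.
t − 10 = e^3.4296 = 30.864, so t = 40.864.
T = 100·t = 4086 K → 4100 K to the nearest 50 K.

4100 K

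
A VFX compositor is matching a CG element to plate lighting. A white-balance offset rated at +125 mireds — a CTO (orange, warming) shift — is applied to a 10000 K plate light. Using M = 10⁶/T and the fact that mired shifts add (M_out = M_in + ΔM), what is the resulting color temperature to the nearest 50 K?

M_in = 10⁶/10000 = 100.00 mireds.
M_out = 100.00 + (+125) = 225.00 mireds.
T_out = 10⁶/225.00 = 4444.4 K → 4450 K.

4450 K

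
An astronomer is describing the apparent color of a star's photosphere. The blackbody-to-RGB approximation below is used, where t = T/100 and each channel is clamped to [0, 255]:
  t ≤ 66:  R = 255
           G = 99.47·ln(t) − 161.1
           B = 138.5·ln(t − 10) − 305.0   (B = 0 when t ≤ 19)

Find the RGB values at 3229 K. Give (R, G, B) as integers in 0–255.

(255, 185, 125)

t = 3229/100 = 32.29; the t ≤ 66 branch applies.
R = 255 by definition for t ≤ 66.
G = 99.47·ln 32.29 − 161.1 = 99.47·3.4748 − 161.1 = 184.534.
B = 138.5·ln(32.29 − 10) − 305.0 = 138.5·ln 22.29 − 305.0 = 138.5·3.1041 − 305.0 = 124.923.
Rounded: (255, 185, 125).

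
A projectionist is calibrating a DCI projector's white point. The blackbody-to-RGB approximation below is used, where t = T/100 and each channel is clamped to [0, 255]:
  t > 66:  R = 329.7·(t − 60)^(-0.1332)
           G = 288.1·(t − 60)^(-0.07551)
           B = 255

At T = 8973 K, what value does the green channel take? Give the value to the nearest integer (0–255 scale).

t = 8973/100 = 89.73; the t > 66 branch applies.
G = 288.1·(89.73 − 60)^(-0.07551) = 288.1·29.73^(-0.07551) = 288.1·0.77403 = 222.999.
Rounded: 223.

223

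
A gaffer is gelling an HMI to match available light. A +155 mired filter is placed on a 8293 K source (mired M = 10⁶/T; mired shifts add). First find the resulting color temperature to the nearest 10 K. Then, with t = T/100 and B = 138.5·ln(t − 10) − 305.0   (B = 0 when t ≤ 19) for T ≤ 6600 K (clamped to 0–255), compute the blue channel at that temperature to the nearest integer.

M_in = 10⁶/8293 = 120.58; M_out = 120.58 + (+155) = 275.58.
T_out = 10⁶/275.58 = 3628.7 K → 3630 K; t = 36.3.
B = 138.5·ln(36.3 − 10) − 305.0 = 138.5·ln 26.3 − 305.0 = 138.5·3.2696 − 305.0 = 147.835.
Rounded: 148.

148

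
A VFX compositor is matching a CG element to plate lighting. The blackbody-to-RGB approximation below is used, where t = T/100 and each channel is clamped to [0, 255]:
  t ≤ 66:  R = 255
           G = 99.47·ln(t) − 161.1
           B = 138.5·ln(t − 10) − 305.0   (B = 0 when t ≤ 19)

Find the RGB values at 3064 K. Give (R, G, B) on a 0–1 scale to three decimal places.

(1.000, 0.703, 0.448)

t = 3064/100 = 30.64; the t ≤ 66 branch applies.
R = 255 by definition for t ≤ 66.
G = 99.47·ln 30.64 − 161.1 = 99.47·3.4223 − 161.1 = 179.317.
B = 138.5·ln(30.64 − 10) − 305.0 = 138.5·ln 20.64 − 305.0 = 138.5·3.0272 − 305.0 = 114.271.
Dividing each by 255: (1.0000, 0.7032, 0.4481) → (1.000, 0.703, 0.448).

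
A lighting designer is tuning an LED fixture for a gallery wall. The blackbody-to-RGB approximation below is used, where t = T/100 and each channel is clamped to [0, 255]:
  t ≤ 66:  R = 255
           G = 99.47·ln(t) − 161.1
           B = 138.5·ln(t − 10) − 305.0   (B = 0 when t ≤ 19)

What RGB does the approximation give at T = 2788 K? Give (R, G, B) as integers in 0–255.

t = 2788/100 = 27.88; the t ≤ 66 branch applies.
R = 255 by definition for t ≤ 66.
G = 99.47·ln 27.88 − 161.1 = 99.47·3.3279 − 161.1 = 169.927.
B = 138.5·ln(27.88 − 10) − 305.0 = 138.5·ln 17.88 − 305.0 = 138.5·2.8837 − 305.0 = 94.390.
Rounded: (255, 170, 94).

(255, 170, 94)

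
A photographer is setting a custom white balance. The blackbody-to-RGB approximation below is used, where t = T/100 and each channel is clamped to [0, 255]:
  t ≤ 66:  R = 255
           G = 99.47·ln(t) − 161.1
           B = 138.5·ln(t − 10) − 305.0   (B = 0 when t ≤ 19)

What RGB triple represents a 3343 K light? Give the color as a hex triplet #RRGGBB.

t = 3343/100 = 33.43; the t ≤ 66 branch applies.
R = 255 by definition for t ≤ 66.
G = 99.47·ln 33.43 − 161.1 = 99.47·3.5095 − 161.1 = 187.985.
B = 138.5·ln(33.43 − 10) − 305.0 = 138.5·ln 23.43 − 305.0 = 138.5·3.1540 − 305.0 = 131.831.
Rounded: (255, 188, 132).
In hex: #FFBC84.

#FFBC84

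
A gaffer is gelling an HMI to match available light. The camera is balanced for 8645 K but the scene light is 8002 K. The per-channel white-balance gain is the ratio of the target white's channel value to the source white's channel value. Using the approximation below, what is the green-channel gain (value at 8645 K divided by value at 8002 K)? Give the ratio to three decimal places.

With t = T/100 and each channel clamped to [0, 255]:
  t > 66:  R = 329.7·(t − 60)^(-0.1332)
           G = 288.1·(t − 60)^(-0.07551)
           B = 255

0.979

At 8002 K (t = 80.02):
  G = 288.1·(80.02 − 60)^(-0.07551) = 288.1·20.02^(-0.07551) = 288.1·0.79749 = 229.758.
At 8645 K (t = 86.45):
  G = 288.1·(86.45 − 60)^(-0.07551) = 288.1·26.45^(-0.07551) = 288.1·0.78089 = 224.976.
Gain = 224.976 / 229.758 = 0.9792 → 0.979.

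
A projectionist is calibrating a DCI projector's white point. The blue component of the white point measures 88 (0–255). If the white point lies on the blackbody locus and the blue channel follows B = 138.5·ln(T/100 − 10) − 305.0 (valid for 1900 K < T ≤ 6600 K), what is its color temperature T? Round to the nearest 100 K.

ln(t − 10) = (88 + 305.0) / 138.5 = 2.8375.
t − 10 = e^2.8375 = 17.074, so t = 27.074.
T = 100·t = 2707 K → 2700 K to the nearest 100 K.

2700 K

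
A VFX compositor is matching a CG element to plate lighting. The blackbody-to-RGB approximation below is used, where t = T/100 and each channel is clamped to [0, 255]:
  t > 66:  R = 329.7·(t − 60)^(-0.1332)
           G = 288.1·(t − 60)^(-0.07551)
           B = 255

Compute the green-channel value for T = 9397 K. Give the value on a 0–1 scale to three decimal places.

0.866

t = 9397/100 = 93.97; the t > 66 branch applies.
G = 288.1·(93.97 − 60)^(-0.07551) = 288.1·33.97^(-0.07551) = 288.1·0.76628 = 220.765.
On a 0–1 scale: 220.765/255 = 0.8657 → 0.866.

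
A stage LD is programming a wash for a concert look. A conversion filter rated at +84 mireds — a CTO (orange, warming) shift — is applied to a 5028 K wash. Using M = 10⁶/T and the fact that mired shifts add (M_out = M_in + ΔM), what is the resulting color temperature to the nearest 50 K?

3550 K

M_in = 10⁶/5028 = 198.89 mireds.
M_out = 198.89 + (+84) = 282.89 mireds.
T_out = 10⁶/282.89 = 3535.0 K → 3550 K.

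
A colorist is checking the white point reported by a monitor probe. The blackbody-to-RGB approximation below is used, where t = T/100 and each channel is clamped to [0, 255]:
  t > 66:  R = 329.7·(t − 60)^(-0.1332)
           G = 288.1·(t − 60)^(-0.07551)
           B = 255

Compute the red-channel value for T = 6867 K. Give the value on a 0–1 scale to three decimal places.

t = 6867/100 = 68.67; the t > 66 branch applies.
R = 329.7·(68.67 − 60)^(-0.1332) = 329.7·8.67^(-0.1332) = 329.7·0.74999 = 247.272.
On a 0–1 scale: 247.272/255 = 0.9697 → 0.970.

0.970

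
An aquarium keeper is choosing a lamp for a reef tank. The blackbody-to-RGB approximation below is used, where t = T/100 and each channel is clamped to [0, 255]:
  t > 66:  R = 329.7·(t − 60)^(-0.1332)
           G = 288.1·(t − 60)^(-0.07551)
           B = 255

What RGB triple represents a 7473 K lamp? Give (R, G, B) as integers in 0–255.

t = 7473/100 = 74.73; the t > 66 branch applies.
R = 329.7·(74.73 − 60)^(-0.1332) = 329.7·14.73^(-0.1332) = 329.7·0.69887 = 230.417.
G = 288.1·(74.73 − 60)^(-0.07551) = 288.1·14.73^(-0.07551) = 288.1·0.81619 = 235.143.
B = 255 by definition for t > 66.
Rounded: (230, 235, 255).

(230, 235, 255)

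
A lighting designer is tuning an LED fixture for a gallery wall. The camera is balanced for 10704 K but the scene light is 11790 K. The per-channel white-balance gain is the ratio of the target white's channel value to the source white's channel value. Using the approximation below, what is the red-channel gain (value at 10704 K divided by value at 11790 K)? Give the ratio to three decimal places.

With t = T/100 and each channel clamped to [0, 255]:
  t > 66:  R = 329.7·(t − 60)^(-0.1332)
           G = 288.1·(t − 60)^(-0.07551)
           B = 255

At 11790 K (t = 117.9):
  R = 329.7·(117.9 − 60)^(-0.1332) = 329.7·57.9^(-0.1332) = 329.7·0.58239 = 192.013.
At 10704 K (t = 107.04):
  R = 329.7·(107.04 − 60)^(-0.1332) = 329.7·47.04^(-0.1332) = 329.7·0.59872 = 197.400.
Gain = 197.400 / 192.013 = 1.0281 → 1.028.

1.028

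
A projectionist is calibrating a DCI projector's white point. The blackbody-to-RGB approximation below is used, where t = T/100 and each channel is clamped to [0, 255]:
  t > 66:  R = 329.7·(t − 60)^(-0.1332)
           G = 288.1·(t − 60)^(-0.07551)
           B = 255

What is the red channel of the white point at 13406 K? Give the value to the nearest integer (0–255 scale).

t = 13406/100 = 134.06; the t > 66 branch applies.
R = 329.7·(134.06 − 60)^(-0.1332) = 329.7·74.06^(-0.1332) = 329.7·0.56360 = 185.819.
Rounded: 186.

186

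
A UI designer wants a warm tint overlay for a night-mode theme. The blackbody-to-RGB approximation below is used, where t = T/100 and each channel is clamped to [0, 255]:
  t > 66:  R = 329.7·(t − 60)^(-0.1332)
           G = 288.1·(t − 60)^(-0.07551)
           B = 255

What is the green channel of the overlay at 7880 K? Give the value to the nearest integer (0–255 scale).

231

t = 7880/100 = 78.8; the t > 66 branch applies.
G = 288.1·(78.8 − 60)^(-0.07551) = 288.1·18.8^(-0.07551) = 288.1·0.80129 = 230.851.
Rounded: 231.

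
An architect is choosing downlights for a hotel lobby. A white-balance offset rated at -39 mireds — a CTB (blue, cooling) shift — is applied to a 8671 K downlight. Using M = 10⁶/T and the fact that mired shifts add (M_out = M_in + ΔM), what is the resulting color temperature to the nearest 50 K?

M_in = 10⁶/8671 = 115.33 mireds.
M_out = 115.33 + (-39) = 76.33 mireds.
T_out = 10⁶/76.33 = 13101.5 K → 13100 K.

13100 K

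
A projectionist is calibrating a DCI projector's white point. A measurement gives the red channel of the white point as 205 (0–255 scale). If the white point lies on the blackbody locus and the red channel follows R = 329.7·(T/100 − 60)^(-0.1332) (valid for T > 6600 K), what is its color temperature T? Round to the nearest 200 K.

(t − 60)^(-0.1332) = 205/329.7 = 0.62178.
t − 60 = 0.62178^(1/-0.1332) = 0.62178^(-7.508) = 35.423, so t = 95.423.
T = 100·t = 9542 K → 9600 K to the nearest 200 K.

9600 K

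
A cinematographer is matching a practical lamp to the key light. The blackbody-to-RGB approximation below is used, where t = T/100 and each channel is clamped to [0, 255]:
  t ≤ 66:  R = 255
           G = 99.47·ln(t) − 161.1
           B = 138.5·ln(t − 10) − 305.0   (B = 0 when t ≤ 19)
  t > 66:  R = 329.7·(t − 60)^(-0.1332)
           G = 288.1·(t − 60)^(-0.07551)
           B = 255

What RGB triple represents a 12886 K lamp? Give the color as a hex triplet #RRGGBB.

#BCD1FF

t = 12886/100 = 128.86; the t > 66 branch applies.
R = 329.7·(128.86 − 60)^(-0.1332) = 329.7·68.86^(-0.1332) = 329.7·0.56909 = 187.630.
G = 288.1·(128.86 − 60)^(-0.07551) = 288.1·68.86^(-0.07551) = 288.1·0.72647 = 209.295.
B = 255 by definition for t > 66.
Rounded: (188, 209, 255).
In hex: #BCD1FF.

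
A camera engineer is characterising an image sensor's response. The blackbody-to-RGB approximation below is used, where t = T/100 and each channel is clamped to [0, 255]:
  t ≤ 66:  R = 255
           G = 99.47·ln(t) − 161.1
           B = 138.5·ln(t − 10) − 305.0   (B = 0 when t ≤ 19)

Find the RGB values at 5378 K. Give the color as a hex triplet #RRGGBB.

t = 5378/100 = 53.78; the t ≤ 66 branch applies.
R = 255 by definition for t ≤ 66.
G = 99.47·ln 53.78 − 161.1 = 99.47·3.9849 − 161.1 = 235.278.
B = 138.5·ln(53.78 − 10) − 305.0 = 138.5·ln 43.78 − 305.0 = 138.5·3.7792 − 305.0 = 218.416.
Rounded: (255, 235, 218).
In hex: #FFEBDA.

#FFEBDA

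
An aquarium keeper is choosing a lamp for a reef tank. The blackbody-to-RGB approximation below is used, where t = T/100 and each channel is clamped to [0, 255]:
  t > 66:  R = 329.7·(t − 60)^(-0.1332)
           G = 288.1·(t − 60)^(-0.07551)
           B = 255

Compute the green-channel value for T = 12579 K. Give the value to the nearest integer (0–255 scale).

t = 12579/100 = 125.79; the t > 66 branch applies.
G = 288.1·(125.79 − 60)^(-0.07551) = 288.1·65.79^(-0.07551) = 288.1·0.72897 = 210.017.
Rounded: 210.

210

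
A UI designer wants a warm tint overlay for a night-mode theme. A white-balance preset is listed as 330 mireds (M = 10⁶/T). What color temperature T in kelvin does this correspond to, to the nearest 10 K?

3030 K

T = 10⁶ / 330 = 3030.30 K → 3030 K.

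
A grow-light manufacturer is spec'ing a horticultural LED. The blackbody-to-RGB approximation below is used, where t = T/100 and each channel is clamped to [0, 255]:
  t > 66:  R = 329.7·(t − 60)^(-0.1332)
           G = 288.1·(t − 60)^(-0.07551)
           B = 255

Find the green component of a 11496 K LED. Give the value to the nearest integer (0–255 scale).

t = 11496/100 = 114.96; the t > 66 branch applies.
G = 288.1·(114.96 − 60)^(-0.07551) = 288.1·54.96^(-0.07551) = 288.1·0.73894 = 212.889.
Rounded: 213.

213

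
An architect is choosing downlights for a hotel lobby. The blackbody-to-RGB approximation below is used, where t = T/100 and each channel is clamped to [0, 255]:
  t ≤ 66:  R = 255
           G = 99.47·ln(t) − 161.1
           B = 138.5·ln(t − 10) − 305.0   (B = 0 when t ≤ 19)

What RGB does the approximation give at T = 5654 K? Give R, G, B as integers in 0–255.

t = 5654/100 = 56.54; the t ≤ 66 branch applies.
R = 255 by definition for t ≤ 66.
G = 99.47·ln 56.54 − 161.1 = 99.47·4.0349 − 161.1 = 240.256.
B = 138.5·ln(56.54 − 10) − 305.0 = 138.5·ln 46.54 − 305.0 = 138.5·3.8403 − 305.0 = 226.883.
Rounded: (255, 240, 227).

R=255, G=240, B=227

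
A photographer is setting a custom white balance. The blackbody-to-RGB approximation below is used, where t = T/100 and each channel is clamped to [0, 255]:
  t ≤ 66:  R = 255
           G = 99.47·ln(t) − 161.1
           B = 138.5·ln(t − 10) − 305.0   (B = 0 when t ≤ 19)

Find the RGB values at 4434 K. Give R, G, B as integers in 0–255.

R=255, G=216, B=185

t = 4434/100 = 44.34; the t ≤ 66 branch applies.
R = 255 by definition for t ≤ 66.
G = 99.47·ln 44.34 − 161.1 = 99.47·3.7919 − 161.1 = 216.079.
B = 138.5·ln(44.34 − 10) − 305.0 = 138.5·ln 34.34 − 305.0 = 138.5·3.5363 − 305.0 = 184.779.
Rounded: (255, 216, 185).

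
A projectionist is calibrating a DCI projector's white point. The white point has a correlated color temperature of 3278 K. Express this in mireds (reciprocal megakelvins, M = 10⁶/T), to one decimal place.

M = 10⁶ / 3278 = 305.064 → 305.1 mireds.

305.1 mireds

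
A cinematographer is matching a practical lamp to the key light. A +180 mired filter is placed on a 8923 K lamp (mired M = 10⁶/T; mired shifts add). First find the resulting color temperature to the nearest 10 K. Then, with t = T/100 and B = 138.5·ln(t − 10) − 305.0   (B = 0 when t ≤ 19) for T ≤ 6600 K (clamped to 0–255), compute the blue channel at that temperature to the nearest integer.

136

M_in = 10⁶/8923 = 112.07; M_out = 112.07 + (+180) = 292.07.
T_out = 10⁶/292.07 = 3423.8 K → 3420 K; t = 34.2.
B = 138.5·ln(34.2 − 10) − 305.0 = 138.5·ln 24.2 − 305.0 = 138.5·3.1864 − 305.0 = 136.310.
Rounded: 136.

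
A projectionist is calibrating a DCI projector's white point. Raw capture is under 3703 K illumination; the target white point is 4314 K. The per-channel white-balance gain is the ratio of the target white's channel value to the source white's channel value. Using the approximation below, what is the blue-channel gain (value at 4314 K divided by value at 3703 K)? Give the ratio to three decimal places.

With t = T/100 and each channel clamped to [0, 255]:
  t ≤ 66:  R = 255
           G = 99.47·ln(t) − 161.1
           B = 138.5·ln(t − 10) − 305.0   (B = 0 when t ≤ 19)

At 3703 K (t = 37.03):
  B = 138.5·ln(37.03 − 10) − 305.0 = 138.5·ln 27.03 − 305.0 = 138.5·3.2969 − 305.0 = 151.627.
At 4314 K (t = 43.14):
  B = 138.5·ln(43.14 − 10) − 305.0 = 138.5·ln 33.14 − 305.0 = 138.5·3.5007 − 305.0 = 179.853.
Gain = 179.853 / 151.627 = 1.1862 → 1.186.

1.186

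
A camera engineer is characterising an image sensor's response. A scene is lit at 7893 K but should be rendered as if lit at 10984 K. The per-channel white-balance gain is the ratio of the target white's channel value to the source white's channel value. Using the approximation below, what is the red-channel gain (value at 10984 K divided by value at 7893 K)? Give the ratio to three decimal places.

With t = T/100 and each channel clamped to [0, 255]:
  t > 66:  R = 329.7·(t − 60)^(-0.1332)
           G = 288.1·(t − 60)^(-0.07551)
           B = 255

At 7893 K (t = 78.93):
  R = 329.7·(78.93 − 60)^(-0.1332) = 329.7·18.93^(-0.1332) = 329.7·0.67590 = 222.845.
At 10984 K (t = 109.84):
  R = 329.7·(109.84 − 60)^(-0.1332) = 329.7·49.84^(-0.1332) = 329.7·0.59413 = 195.885.
Gain = 195.885 / 222.845 = 0.8790 → 0.879.

0.879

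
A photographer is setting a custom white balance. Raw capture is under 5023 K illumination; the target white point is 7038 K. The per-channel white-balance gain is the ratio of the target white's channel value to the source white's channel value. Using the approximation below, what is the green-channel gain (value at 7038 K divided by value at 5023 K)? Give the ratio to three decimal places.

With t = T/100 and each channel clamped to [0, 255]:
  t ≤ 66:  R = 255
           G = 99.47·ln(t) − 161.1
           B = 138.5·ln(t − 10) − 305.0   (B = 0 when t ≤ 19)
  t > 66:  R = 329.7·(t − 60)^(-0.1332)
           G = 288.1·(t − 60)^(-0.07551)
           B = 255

At 5023 K (t = 50.23):
  G = 99.47·ln 50.23 − 161.1 = 99.47·3.9166 − 161.1 = 228.485.
At 7038 K (t = 70.38):
  G = 288.1·(70.38 − 60)^(-0.07551) = 288.1·10.38^(-0.07551) = 288.1·0.83804 = 241.441.
Gain = 241.441 / 228.485 = 1.0567 → 1.057.

1.057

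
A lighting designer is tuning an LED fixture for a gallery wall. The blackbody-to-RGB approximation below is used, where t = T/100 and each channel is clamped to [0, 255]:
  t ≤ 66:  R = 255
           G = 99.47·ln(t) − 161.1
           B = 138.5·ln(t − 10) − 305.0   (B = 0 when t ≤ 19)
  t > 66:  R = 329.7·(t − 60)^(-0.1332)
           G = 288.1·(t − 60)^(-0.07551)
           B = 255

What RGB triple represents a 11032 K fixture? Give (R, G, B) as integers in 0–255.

t = 11032/100 = 110.32; the t > 66 branch applies.
R = 329.7·(110.32 − 60)^(-0.1332) = 329.7·50.32^(-0.1332) = 329.7·0.59337 = 195.635.
G = 288.1·(110.32 − 60)^(-0.07551) = 288.1·50.32^(-0.07551) = 288.1·0.74388 = 214.311.
B = 255 by definition for t > 66.
Rounded: (196, 214, 255).

(196, 214, 255)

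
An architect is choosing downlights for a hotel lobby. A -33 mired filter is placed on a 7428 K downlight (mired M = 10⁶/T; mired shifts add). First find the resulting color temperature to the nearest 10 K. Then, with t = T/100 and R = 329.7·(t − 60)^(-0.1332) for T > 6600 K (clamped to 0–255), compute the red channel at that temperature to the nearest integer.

M_in = 10⁶/7428 = 134.63; M_out = 134.63 + (-33) = 101.63.
T_out = 10⁶/101.63 = 9840.0 K → 9840 K; t = 98.4.
R = 329.7·(98.4 − 60)^(-0.1332) = 329.7·38.4^(-0.1332) = 329.7·0.61513 = 202.808.
Rounded: 203.

203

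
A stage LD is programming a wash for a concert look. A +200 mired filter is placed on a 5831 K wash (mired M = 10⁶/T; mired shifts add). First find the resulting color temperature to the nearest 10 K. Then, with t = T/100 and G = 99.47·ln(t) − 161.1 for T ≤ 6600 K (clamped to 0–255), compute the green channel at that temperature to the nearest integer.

166

M_in = 10⁶/5831 = 171.50; M_out = 171.50 + (+200) = 371.50.
T_out = 10⁶/371.50 = 2691.8 K → 2690 K; t = 26.9.
G = 99.47·ln 26.9 − 161.1 = 99.47·3.2921 − 161.1 = 166.368.
Rounded: 166.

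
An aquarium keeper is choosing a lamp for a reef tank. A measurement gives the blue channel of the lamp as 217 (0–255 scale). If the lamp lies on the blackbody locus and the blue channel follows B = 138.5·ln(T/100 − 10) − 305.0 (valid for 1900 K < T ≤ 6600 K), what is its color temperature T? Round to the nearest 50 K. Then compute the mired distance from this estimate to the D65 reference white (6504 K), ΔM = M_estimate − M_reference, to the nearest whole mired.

+33 mireds

ln(t − 10) = (217 + 305.0) / 138.5 = 3.7690.
t − 10 = e^3.7690 = 43.335, so t = 53.335.
T = 100·t = 5333 K → 5350 K to the nearest 50 K.
M_estimate = 10⁶/5350 = 186.92; M_reference = 10⁶/6504 = 153.75.
ΔM = 186.92 − 153.75 = 33.16 → +33 mireds.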